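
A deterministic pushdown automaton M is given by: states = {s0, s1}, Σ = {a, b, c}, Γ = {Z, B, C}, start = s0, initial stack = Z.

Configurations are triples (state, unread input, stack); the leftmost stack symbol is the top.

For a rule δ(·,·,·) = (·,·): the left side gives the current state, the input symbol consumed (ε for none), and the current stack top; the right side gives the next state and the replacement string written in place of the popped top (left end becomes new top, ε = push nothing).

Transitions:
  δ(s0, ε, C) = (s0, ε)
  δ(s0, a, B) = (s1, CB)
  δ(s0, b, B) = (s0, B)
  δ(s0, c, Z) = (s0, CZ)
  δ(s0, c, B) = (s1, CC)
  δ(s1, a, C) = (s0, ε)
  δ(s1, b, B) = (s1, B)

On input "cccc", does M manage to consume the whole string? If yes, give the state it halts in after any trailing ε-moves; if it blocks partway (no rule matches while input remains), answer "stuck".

(s0, cccc, Z) ⊢ (s0, ccc, CZ) ⊢ (s0, ccc, Z) ⊢ (s0, cc, CZ) ⊢ (s0, cc, Z) ⊢ (s0, c, CZ) ⊢ (s0, c, Z) ⊢ (s0, ε, CZ) ⊢ (s0, ε, Z)
All input consumed; M is in state s0.

s0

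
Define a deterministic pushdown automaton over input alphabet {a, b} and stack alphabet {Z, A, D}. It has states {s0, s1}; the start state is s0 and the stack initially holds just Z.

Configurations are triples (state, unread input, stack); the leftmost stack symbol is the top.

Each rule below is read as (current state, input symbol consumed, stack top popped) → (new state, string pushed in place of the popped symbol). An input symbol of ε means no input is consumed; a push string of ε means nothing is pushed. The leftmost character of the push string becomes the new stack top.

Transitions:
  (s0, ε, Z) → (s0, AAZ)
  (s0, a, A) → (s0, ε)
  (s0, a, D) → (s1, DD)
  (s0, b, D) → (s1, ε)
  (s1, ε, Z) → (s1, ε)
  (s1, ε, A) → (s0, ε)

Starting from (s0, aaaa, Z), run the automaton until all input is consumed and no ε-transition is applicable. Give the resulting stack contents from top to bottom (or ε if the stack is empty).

(s0, aaaa, Z)
  ε-move, top Z: go to s0, push AAZ → (s0, aaaa, AAZ)
  read a, top A: go to s0, push ε → (s0, aaa, AZ)
  read a, top A: go to s0, push ε → (s0, aa, Z)
  ε-move, top Z: go to s0, push AAZ → (s0, aa, AAZ)
  read a, top A: go to s0, push ε → (s0, a, AZ)
  read a, top A: go to s0, push ε → (s0, ε, Z)
  ε-move, top Z: go to s0, push AAZ → (s0, ε, AAZ)
All input consumed in state s0 with stack AAZ.

AAZ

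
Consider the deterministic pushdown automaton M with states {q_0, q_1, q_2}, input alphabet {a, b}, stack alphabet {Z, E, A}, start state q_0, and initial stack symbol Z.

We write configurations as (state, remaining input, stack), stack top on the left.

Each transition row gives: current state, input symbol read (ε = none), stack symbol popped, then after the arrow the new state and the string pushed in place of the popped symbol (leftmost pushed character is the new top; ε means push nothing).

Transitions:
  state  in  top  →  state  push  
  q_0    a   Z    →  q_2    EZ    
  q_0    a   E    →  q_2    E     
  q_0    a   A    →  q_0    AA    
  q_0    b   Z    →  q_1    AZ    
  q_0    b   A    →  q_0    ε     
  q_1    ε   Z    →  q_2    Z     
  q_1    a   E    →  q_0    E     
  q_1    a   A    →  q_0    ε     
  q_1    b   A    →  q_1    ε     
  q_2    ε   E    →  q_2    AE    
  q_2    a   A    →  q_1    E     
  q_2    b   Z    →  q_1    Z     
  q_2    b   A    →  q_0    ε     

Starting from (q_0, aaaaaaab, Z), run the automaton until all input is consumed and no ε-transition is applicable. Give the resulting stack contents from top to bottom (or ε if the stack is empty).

EEEZ

(q_0, aaaaaaab, Z) ⊢ (q_2, aaaaaab, EZ) ⊢ (q_2, aaaaaab, AEZ) ⊢ (q_1, aaaaab, EEZ) ⊢ (q_0, aaaab, EEZ) ⊢ (q_2, aaab, EEZ) ⊢ (q_2, aaab, AEEZ) ⊢ (q_1, aab, EEEZ) ⊢ (q_0, ab, EEEZ) ⊢ (q_2, b, EEEZ) ⊢ (q_2, b, AEEEZ) ⊢ (q_0, ε, EEEZ)
All input consumed in state q_0 with stack EEEZ.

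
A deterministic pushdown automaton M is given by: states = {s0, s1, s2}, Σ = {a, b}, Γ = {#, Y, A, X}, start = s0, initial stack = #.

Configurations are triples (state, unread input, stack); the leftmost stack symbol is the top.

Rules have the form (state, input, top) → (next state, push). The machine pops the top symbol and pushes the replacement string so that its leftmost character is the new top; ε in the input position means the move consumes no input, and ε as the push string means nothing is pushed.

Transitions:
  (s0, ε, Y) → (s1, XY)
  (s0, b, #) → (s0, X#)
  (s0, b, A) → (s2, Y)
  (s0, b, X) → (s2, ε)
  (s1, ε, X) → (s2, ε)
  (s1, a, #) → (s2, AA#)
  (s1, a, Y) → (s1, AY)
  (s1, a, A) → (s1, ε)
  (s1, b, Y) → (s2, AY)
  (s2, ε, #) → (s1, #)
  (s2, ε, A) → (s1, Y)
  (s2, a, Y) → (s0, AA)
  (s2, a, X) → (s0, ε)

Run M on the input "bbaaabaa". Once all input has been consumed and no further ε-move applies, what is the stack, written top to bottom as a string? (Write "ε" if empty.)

YYA#

(s0, bbaaabaa, #)
  read b, top #: go to s0, push X# → (s0, baaabaa, X#)
  read b, top X: go to s2, push ε → (s2, aaabaa, #)
  ε-move, top #: go to s1, push # → (s1, aaabaa, #)
  read a, top #: go to s2, push AA# → (s2, aabaa, AA#)
  ε-move, top A: go to s1, push Y → (s1, aabaa, YA#)
  read a, top Y: go to s1, push AY → (s1, abaa, AYA#)
  read a, top A: go to s1, push ε → (s1, baa, YA#)
  read b, top Y: go to s2, push AY → (s2, aa, AYA#)
  ε-move, top A: go to s1, push Y → (s1, aa, YYA#)
  read a, top Y: go to s1, push AY → (s1, a, AYYA#)
  read a, top A: go to s1, push ε → (s1, ε, YYA#)
All input consumed in state s1 with stack YYA#.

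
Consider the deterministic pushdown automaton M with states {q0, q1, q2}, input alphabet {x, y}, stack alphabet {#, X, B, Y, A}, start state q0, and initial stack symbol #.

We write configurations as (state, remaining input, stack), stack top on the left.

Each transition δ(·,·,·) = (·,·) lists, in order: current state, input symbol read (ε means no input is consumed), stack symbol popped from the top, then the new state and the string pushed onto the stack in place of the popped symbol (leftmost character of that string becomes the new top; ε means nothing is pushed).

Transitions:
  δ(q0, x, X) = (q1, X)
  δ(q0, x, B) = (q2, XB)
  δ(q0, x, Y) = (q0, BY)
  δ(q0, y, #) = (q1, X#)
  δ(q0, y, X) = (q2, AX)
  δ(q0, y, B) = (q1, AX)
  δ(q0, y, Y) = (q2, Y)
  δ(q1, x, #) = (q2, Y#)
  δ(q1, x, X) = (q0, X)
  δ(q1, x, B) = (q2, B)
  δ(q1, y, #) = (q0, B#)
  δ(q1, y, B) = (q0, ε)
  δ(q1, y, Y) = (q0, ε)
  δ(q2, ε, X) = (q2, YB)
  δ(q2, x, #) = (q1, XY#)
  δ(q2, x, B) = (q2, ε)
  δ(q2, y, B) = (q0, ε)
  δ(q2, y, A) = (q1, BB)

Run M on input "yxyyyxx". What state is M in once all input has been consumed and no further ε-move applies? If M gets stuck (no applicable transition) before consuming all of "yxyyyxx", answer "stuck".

stuck

(q0, yxyyyxx, #)
  read y, top #: go to q1, push X# → (q1, xyyyxx, X#)
  read x, top X: go to q0, push X → (q0, yyyxx, X#)
  read y, top X: go to q2, push AX → (q2, yyxx, AX#)
  read y, top A: go to q1, push BB → (q1, yxx, BBX#)
  read y, top B: go to q0, push ε → (q0, xx, BX#)
  read x, top B: go to q2, push XB → (q2, x, XBX#)
  ε-move, top X: go to q2, push YB → (q2, x, YBBX#)
No transition for (q2, x, top Y); M blocks with input x remaining.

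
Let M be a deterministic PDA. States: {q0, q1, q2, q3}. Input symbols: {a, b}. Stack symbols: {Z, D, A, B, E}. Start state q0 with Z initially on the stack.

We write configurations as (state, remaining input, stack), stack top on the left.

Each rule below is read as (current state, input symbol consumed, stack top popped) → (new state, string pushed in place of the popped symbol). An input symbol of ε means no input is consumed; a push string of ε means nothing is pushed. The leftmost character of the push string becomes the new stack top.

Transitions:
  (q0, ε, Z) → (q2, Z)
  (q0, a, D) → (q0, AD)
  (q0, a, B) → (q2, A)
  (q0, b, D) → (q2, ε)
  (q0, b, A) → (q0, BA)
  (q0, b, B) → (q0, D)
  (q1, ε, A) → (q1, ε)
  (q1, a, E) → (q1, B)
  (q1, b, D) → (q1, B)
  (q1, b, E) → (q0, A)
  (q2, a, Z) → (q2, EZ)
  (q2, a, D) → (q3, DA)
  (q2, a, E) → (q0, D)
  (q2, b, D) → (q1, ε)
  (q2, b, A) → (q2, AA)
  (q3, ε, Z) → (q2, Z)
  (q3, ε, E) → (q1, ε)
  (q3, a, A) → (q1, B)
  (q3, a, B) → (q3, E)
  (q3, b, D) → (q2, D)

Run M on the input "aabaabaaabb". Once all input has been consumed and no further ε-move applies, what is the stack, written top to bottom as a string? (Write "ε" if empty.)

DADZ

(q0, aabaabaaabb, Z)
  ε-move, top Z: go to q2, push Z → (q2, aabaabaaabb, Z)
  read a, top Z: go to q2, push EZ → (q2, abaabaaabb, EZ)
  read a, top E: go to q0, push D → (q0, baabaaabb, DZ)
  read b, top D: go to q2, push ε → (q2, aabaaabb, Z)
  read a, top Z: go to q2, push EZ → (q2, abaaabb, EZ)
  read a, top E: go to q0, push D → (q0, baaabb, DZ)
  read b, top D: go to q2, push ε → (q2, aaabb, Z)
  read a, top Z: go to q2, push EZ → (q2, aabb, EZ)
  read a, top E: go to q0, push D → (q0, abb, DZ)
  read a, top D: go to q0, push AD → (q0, bb, ADZ)
  read b, top A: go to q0, push BA → (q0, b, BADZ)
  read b, top B: go to q0, push D → (q0, ε, DADZ)
All input consumed in state q0 with stack DADZ.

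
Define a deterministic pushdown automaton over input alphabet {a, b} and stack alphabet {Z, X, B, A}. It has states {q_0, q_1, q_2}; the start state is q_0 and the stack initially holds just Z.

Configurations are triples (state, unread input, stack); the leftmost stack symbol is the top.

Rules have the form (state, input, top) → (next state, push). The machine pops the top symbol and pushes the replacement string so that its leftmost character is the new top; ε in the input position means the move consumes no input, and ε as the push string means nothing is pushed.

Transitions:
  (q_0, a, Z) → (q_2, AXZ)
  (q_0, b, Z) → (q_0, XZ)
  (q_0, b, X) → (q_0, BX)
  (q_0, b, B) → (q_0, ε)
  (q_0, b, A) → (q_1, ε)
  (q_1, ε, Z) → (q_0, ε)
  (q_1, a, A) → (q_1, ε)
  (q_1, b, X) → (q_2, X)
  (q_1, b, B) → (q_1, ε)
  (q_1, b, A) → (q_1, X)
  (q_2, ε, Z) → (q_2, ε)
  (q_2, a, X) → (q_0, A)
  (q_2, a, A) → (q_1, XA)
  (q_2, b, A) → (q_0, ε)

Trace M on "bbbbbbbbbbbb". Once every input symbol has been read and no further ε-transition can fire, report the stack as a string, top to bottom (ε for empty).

(q_0, bbbbbbbbbbbb, Z)
  read b, top Z: go to q_0, push XZ → (q_0, bbbbbbbbbbb, XZ)
  read b, top X: go to q_0, push BX → (q_0, bbbbbbbbbb, BXZ)
  read b, top B: go to q_0, push ε → (q_0, bbbbbbbbb, XZ)
  read b, top X: go to q_0, push BX → (q_0, bbbbbbbb, BXZ)
  read b, top B: go to q_0, push ε → (q_0, bbbbbbb, XZ)
  read b, top X: go to q_0, push BX → (q_0, bbbbbb, BXZ)
  read b, top B: go to q_0, push ε → (q_0, bbbbb, XZ)
  read b, top X: go to q_0, push BX → (q_0, bbbb, BXZ)
  read b, top B: go to q_0, push ε → (q_0, bbb, XZ)
  read b, top X: go to q_0, push BX → (q_0, bb, BXZ)
  read b, top B: go to q_0, push ε → (q_0, b, XZ)
  read b, top X: go to q_0, push BX → (q_0, ε, BXZ)
All input consumed in state q_0 with stack BXZ.

BXZ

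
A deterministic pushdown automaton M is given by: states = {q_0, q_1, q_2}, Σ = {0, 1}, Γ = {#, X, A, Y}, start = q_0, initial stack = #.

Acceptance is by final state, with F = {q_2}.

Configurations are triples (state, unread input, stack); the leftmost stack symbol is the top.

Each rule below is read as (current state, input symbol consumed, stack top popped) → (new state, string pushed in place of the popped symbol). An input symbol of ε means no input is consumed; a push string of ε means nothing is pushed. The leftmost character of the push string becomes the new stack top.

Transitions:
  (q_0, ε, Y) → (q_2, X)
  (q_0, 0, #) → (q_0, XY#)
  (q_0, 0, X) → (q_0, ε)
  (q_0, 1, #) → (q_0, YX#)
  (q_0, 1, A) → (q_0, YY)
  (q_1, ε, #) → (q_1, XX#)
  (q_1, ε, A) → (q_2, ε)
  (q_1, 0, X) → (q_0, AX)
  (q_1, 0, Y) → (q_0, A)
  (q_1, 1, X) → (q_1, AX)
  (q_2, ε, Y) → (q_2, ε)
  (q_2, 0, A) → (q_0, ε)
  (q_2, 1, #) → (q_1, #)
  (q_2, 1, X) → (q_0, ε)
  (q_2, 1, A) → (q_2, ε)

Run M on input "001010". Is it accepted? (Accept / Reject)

Reject

(q_0, 001010, #)
  read 0, top #: go to q_0, push XY# → (q_0, 01010, XY#)
  read 0, top X: go to q_0, push ε → (q_0, 1010, Y#)
  ε-move, top Y: go to q_2, push X → (q_2, 1010, X#)
  read 1, top X: go to q_0, push ε → (q_0, 010, #)
  read 0, top #: go to q_0, push XY# → (q_0, 10, XY#)
No transition applies at (q_0, 10, XY#); input not fully consumed.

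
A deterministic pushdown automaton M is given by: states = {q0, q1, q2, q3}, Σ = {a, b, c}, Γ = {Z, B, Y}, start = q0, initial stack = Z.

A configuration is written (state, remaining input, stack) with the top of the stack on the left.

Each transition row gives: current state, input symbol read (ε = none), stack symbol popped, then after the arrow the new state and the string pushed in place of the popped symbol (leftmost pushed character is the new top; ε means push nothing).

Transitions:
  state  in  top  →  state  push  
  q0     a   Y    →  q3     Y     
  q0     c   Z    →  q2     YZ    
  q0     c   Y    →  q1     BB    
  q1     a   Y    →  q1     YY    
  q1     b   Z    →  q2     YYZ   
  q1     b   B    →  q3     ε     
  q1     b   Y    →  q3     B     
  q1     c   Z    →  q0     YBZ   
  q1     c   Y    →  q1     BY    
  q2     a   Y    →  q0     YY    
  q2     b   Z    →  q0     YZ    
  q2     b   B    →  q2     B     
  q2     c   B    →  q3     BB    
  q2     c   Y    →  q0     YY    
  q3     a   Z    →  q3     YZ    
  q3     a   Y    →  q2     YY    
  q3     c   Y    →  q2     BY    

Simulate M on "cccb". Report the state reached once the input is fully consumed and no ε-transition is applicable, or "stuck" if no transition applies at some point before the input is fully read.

q3

(q0, cccb, Z) ⊢ (q2, ccb, YZ) ⊢ (q0, cb, YYZ) ⊢ (q1, b, BBYZ) ⊢ (q3, ε, BYZ)
All input consumed; M is in state q3.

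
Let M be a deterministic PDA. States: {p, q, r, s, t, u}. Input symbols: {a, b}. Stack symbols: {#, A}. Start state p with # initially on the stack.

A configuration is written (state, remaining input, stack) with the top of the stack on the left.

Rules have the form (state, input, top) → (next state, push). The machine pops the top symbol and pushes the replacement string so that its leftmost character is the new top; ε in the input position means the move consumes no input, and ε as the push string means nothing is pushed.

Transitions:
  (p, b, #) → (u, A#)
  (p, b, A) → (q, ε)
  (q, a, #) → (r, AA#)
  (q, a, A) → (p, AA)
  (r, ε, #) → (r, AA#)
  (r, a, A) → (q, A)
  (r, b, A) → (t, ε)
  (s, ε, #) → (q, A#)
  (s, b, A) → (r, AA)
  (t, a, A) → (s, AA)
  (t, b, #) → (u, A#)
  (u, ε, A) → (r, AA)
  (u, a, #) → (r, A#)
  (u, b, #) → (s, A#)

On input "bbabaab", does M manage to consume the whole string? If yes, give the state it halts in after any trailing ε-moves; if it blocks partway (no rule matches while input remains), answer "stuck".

q

(p, bbabaab, #)
  read b, top #: go to u, push A# → (u, babaab, A#)
  ε-move, top A: go to r, push AA → (r, babaab, AA#)
  read b, top A: go to t, push ε → (t, abaab, A#)
  read a, top A: go to s, push AA → (s, baab, AA#)
  read b, top A: go to r, push AA → (r, aab, AAA#)
  read a, top A: go to q, push A → (q, ab, AAA#)
  read a, top A: go to p, push AA → (p, b, AAAA#)
  read b, top A: go to q, push ε → (q, ε, AAA#)
All input consumed; M is in state q.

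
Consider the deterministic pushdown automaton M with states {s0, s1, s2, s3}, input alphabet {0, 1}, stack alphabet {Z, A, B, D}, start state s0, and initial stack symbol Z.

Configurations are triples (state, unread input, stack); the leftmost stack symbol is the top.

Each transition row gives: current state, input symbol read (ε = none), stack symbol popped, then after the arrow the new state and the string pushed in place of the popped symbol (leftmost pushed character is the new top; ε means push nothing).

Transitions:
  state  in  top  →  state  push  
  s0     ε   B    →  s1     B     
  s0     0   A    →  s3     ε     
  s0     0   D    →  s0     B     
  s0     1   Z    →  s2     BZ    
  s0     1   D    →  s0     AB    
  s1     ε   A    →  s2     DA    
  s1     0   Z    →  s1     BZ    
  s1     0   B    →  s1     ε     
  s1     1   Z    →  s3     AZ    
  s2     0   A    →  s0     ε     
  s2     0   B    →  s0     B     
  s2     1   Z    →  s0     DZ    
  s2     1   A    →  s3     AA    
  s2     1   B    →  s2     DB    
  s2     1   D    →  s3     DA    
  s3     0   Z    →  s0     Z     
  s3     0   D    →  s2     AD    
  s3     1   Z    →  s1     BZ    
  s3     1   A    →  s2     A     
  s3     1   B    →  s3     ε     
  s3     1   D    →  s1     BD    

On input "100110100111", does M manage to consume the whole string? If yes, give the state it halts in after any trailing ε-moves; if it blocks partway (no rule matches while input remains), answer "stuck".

s3

(s0, 100110100111, Z)
  read 1, top Z: go to s2, push BZ → (s2, 00110100111, BZ)
  read 0, top B: go to s0, push B → (s0, 0110100111, BZ)
  ε-move, top B: go to s1, push B → (s1, 0110100111, BZ)
  read 0, top B: go to s1, push ε → (s1, 110100111, Z)
  read 1, top Z: go to s3, push AZ → (s3, 10100111, AZ)
  read 1, top A: go to s2, push A → (s2, 0100111, AZ)
  read 0, top A: go to s0, push ε → (s0, 100111, Z)
  read 1, top Z: go to s2, push BZ → (s2, 00111, BZ)
  read 0, top B: go to s0, push B → (s0, 0111, BZ)
  ε-move, top B: go to s1, push B → (s1, 0111, BZ)
  read 0, top B: go to s1, push ε → (s1, 111, Z)
  read 1, top Z: go to s3, push AZ → (s3, 11, AZ)
  read 1, top A: go to s2, push A → (s2, 1, AZ)
  read 1, top A: go to s3, push AA → (s3, ε, AAZ)
All input consumed; M is in state s3.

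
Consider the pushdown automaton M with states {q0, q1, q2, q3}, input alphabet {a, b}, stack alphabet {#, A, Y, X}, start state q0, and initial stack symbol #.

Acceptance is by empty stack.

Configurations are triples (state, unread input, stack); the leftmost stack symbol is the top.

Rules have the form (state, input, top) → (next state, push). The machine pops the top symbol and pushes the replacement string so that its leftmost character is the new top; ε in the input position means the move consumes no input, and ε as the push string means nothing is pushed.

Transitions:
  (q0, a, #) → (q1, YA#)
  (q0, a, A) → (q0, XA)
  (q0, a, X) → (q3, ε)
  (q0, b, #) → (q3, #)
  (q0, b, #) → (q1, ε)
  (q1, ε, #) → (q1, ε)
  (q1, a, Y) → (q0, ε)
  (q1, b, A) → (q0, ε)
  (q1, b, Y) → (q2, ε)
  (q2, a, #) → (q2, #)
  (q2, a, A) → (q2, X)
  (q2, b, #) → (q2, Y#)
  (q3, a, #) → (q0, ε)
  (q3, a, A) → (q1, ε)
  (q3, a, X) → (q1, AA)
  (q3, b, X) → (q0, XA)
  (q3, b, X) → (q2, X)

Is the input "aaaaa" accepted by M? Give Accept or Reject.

One accepting computation: (q0, aaaaa, #) ⊢ (q1, aaaa, YA#) ⊢ (q0, aaa, A#) ⊢ (q0, aa, XA#) ⊢ (q3, a, A#) ⊢ (q1, ε, #) ⊢ (q1, ε, ε)
All input consumed and the stack is empty.

Accept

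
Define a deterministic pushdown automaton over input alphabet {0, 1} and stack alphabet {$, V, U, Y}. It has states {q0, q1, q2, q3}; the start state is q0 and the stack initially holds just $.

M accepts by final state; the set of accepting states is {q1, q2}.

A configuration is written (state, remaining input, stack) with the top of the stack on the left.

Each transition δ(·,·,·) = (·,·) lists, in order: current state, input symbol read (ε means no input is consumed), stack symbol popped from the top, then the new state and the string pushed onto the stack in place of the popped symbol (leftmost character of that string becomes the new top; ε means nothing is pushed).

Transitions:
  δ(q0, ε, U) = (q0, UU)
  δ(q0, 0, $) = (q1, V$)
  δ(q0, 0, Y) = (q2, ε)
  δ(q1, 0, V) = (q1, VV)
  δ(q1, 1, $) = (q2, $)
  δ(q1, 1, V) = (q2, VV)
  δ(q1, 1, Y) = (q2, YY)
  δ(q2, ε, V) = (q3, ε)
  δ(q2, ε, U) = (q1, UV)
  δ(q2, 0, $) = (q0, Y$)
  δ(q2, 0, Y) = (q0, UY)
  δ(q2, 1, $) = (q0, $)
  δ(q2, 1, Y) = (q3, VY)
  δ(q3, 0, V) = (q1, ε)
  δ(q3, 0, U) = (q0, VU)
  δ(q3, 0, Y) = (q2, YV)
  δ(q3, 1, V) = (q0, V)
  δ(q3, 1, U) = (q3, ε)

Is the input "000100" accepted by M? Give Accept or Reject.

Accept

(q0, 000100, $)
  read 0, top $: go to q1, push V$ → (q1, 00100, V$)
  read 0, top V: go to q1, push VV → (q1, 0100, VV$)
  read 0, top V: go to q1, push VV → (q1, 100, VVV$)
  read 1, top V: go to q2, push VV → (q2, 00, VVVV$)
  ε-move, top V: go to q3, push ε → (q3, 00, VVV$)
  read 0, top V: go to q1, push ε → (q1, 0, VV$)
  read 0, top V: go to q1, push VV → (q1, ε, VVV$)
All input consumed; state q1 ∈ F.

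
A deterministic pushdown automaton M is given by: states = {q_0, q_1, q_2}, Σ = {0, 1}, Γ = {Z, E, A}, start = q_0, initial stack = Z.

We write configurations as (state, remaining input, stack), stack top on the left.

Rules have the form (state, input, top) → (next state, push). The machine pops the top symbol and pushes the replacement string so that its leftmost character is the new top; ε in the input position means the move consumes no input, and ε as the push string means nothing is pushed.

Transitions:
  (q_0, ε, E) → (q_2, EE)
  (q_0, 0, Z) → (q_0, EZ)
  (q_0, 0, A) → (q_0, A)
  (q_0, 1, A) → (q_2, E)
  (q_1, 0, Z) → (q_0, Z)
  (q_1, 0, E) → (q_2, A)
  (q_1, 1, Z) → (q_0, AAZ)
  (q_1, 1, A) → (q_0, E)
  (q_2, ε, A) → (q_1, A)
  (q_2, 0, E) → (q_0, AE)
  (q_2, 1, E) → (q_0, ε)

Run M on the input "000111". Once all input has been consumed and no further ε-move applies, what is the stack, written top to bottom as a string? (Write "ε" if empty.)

EEEZ

(q_0, 000111, Z) ⊢ (q_0, 00111, EZ) ⊢ (q_2, 00111, EEZ) ⊢ (q_0, 0111, AEEZ) ⊢ (q_0, 111, AEEZ) ⊢ (q_2, 11, EEEZ) ⊢ (q_0, 1, EEZ) ⊢ (q_2, 1, EEEZ) ⊢ (q_0, ε, EEZ) ⊢ (q_2, ε, EEEZ)
All input consumed in state q_2 with stack EEEZ.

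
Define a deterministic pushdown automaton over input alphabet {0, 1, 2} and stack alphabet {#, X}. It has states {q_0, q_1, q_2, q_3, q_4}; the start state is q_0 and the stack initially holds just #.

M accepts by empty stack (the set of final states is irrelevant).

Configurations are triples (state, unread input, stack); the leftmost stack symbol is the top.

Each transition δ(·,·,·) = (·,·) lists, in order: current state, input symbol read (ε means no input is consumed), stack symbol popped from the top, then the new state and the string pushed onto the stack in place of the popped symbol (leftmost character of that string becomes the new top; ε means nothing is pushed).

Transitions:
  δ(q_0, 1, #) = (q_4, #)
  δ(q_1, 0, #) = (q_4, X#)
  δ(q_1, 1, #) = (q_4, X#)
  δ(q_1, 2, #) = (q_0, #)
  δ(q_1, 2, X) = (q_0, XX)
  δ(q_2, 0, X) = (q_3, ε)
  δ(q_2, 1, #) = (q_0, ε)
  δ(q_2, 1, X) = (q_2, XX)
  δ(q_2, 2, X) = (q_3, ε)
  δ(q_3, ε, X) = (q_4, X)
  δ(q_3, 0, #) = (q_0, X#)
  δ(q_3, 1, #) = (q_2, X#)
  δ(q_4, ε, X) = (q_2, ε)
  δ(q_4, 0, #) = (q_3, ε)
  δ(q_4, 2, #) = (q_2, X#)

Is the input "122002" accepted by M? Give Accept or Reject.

Reject

(q_0, 122002, #)
  read 1, top #: go to q_4, push # → (q_4, 22002, #)
  read 2, top #: go to q_2, push X# → (q_2, 2002, X#)
  read 2, top X: go to q_3, push ε → (q_3, 002, #)
  read 0, top #: go to q_0, push X# → (q_0, 02, X#)
No transition applies at (q_0, 02, X#); input not fully consumed.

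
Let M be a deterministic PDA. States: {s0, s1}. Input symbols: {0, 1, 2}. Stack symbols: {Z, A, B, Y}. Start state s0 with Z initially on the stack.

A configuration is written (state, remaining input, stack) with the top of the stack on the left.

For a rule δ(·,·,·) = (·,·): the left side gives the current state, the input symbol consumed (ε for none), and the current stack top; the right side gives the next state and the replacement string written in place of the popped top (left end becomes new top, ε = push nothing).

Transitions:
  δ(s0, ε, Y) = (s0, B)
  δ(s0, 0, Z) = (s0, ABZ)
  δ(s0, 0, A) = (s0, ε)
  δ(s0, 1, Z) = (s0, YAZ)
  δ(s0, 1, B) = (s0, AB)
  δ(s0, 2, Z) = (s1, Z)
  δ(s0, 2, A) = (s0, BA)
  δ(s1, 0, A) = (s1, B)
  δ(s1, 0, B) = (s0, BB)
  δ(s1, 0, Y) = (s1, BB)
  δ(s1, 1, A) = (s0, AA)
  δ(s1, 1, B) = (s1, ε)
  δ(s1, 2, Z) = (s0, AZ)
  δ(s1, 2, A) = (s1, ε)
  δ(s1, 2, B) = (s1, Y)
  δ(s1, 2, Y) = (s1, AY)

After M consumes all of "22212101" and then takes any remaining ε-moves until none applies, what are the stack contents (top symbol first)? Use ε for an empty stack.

ABABAZ

(s0, 22212101, Z)
  read 2, top Z: go to s1, push Z → (s1, 2212101, Z)
  read 2, top Z: go to s0, push AZ → (s0, 212101, AZ)
  read 2, top A: go to s0, push BA → (s0, 12101, BAZ)
  read 1, top B: go to s0, push AB → (s0, 2101, ABAZ)
  read 2, top A: go to s0, push BA → (s0, 101, BABAZ)
  read 1, top B: go to s0, push AB → (s0, 01, ABABAZ)
  read 0, top A: go to s0, push ε → (s0, 1, BABAZ)
  read 1, top B: go to s0, push AB → (s0, ε, ABABAZ)
All input consumed in state s0 with stack ABABAZ.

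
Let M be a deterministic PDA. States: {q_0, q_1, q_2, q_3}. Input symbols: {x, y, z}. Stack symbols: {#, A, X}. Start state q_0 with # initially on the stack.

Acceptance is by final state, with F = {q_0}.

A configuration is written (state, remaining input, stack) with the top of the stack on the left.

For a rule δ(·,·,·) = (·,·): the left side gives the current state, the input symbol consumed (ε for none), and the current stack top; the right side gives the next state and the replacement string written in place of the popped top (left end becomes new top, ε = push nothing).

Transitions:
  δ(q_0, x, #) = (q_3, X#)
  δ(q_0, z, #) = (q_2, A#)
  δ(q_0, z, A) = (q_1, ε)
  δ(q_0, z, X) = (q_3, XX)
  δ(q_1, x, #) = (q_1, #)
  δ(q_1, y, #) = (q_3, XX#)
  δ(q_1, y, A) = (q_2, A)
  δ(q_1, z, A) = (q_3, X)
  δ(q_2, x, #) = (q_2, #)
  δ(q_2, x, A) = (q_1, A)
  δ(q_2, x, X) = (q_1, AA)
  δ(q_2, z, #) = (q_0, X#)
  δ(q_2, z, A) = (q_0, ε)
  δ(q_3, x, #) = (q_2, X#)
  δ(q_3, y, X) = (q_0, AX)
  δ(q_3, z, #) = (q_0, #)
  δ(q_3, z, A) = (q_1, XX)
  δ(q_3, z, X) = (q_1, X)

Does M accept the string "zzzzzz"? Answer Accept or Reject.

(q_0, zzzzzz, #)
  read z, top #: go to q_2, push A# → (q_2, zzzzz, A#)
  read z, top A: go to q_0, push ε → (q_0, zzzz, #)
  read z, top #: go to q_2, push A# → (q_2, zzz, A#)
  read z, top A: go to q_0, push ε → (q_0, zz, #)
  read z, top #: go to q_2, push A# → (q_2, z, A#)
  read z, top A: go to q_0, push ε → (q_0, ε, #)
All input consumed; state q_0 ∈ F.

Accept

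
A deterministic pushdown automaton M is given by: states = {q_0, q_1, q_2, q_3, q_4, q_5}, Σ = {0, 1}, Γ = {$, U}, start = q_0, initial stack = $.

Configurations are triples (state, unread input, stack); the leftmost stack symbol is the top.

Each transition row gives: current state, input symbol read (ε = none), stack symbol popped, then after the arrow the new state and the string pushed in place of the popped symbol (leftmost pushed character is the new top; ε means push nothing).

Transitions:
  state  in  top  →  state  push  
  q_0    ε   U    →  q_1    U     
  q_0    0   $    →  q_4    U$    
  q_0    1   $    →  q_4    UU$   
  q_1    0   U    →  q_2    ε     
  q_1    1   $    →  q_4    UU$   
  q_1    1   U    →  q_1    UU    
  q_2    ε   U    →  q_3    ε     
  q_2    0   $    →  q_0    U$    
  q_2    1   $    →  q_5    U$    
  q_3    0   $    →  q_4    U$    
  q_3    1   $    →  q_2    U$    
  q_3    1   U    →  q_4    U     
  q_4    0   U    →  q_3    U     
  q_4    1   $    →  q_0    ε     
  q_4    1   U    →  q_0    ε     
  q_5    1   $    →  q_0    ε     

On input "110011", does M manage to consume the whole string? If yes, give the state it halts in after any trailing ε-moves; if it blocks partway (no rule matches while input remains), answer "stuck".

(q_0, 110011, $)
  read 1, top $: go to q_4, push UU$ → (q_4, 10011, UU$)
  read 1, top U: go to q_0, push ε → (q_0, 0011, U$)
  ε-move, top U: go to q_1, push U → (q_1, 0011, U$)
  read 0, top U: go to q_2, push ε → (q_2, 011, $)
  read 0, top $: go to q_0, push U$ → (q_0, 11, U$)
  ε-move, top U: go to q_1, push U → (q_1, 11, U$)
  read 1, top U: go to q_1, push UU → (q_1, 1, UU$)
  read 1, top U: go to q_1, push UU → (q_1, ε, UUU$)
All input consumed; M is in state q_1.

q_1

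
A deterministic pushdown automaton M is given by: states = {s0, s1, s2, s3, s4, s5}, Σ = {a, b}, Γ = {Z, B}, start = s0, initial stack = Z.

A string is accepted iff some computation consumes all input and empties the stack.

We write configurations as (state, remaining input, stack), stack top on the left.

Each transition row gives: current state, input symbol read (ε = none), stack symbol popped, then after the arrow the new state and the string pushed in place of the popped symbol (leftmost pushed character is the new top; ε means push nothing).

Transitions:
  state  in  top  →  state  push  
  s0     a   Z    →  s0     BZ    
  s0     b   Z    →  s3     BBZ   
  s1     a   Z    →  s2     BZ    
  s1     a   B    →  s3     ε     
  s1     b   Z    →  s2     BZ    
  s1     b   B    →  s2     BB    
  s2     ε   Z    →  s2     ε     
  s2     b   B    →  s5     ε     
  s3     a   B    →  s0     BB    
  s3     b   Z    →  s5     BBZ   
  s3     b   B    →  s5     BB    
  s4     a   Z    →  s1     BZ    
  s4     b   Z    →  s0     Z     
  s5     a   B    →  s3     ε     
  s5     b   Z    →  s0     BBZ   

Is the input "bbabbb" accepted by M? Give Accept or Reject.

Reject

(s0, bbabbb, Z) ⊢ (s3, babbb, BBZ) ⊢ (s5, abbb, BBBZ) ⊢ (s3, bbb, BBZ) ⊢ (s5, bb, BBBZ)
No transition applies at (s5, bb, BBBZ); input not fully consumed.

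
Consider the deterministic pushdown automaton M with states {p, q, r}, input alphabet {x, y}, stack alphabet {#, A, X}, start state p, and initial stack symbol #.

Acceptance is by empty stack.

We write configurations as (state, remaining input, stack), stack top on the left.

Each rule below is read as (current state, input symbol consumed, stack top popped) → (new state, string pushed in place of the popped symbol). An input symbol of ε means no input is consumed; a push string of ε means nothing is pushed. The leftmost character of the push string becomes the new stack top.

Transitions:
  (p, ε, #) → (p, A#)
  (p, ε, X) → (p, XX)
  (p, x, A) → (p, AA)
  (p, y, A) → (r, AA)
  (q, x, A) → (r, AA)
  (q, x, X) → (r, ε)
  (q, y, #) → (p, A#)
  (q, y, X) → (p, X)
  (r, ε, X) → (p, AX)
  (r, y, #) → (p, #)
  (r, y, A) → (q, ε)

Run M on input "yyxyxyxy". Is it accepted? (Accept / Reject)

Reject

(p, yyxyxyxy, #) ⊢ (p, yyxyxyxy, A#) ⊢ (r, yxyxyxy, AA#) ⊢ (q, xyxyxy, A#) ⊢ (r, yxyxy, AA#) ⊢ (q, xyxy, A#) ⊢ (r, yxy, AA#) ⊢ (q, xy, A#) ⊢ (r, y, AA#) ⊢ (q, ε, A#)
All input consumed; stack is A#, not empty, and no further ε-move applies.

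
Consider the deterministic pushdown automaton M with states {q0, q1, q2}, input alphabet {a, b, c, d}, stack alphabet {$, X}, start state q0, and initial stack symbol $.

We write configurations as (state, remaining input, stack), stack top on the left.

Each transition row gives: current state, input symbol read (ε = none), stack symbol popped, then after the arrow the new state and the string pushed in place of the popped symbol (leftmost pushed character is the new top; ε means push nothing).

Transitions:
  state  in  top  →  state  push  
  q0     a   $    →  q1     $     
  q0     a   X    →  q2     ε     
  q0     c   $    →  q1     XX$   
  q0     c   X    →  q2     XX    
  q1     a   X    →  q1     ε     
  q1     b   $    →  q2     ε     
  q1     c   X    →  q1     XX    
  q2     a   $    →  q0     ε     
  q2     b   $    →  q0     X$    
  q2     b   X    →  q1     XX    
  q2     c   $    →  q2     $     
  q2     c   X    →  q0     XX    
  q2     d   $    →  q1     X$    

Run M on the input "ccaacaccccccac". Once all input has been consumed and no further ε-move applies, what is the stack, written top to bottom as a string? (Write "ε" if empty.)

XXXXXXX$

(q0, ccaacaccccccac, $) ⊢ (q1, caacaccccccac, XX$) ⊢ (q1, aacaccccccac, XXX$) ⊢ (q1, acaccccccac, XX$) ⊢ (q1, caccccccac, X$) ⊢ (q1, accccccac, XX$) ⊢ (q1, ccccccac, X$) ⊢ (q1, cccccac, XX$) ⊢ (q1, ccccac, XXX$) ⊢ (q1, cccac, XXXX$) ⊢ (q1, ccac, XXXXX$) ⊢ (q1, cac, XXXXXX$) ⊢ (q1, ac, XXXXXXX$) ⊢ (q1, c, XXXXXX$) ⊢ (q1, ε, XXXXXXX$)
All input consumed in state q1 with stack XXXXXXX$.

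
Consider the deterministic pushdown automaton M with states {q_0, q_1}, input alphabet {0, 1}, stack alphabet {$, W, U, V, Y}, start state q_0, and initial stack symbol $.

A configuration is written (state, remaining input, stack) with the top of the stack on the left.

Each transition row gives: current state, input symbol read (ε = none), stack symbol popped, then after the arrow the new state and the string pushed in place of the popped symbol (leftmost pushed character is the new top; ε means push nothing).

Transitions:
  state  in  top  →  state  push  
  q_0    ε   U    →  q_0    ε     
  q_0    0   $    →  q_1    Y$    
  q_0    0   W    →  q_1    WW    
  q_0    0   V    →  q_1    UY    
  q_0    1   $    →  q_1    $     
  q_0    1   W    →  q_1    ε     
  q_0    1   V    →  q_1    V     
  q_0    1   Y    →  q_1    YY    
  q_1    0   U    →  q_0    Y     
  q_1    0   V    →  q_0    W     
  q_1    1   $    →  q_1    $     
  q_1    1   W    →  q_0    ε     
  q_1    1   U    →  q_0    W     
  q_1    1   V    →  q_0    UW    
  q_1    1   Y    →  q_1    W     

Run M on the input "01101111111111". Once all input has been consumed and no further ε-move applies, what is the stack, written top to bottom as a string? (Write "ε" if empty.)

$

(q_0, 01101111111111, $) ⊢ (q_1, 1101111111111, Y$) ⊢ (q_1, 101111111111, W$) ⊢ (q_0, 01111111111, $) ⊢ (q_1, 1111111111, Y$) ⊢ (q_1, 111111111, W$) ⊢ (q_0, 11111111, $) ⊢ (q_1, 1111111, $) ⊢ (q_1, 111111, $) ⊢ (q_1, 11111, $) ⊢ (q_1, 1111, $) ⊢ (q_1, 111, $) ⊢ (q_1, 11, $) ⊢ (q_1, 1, $) ⊢ (q_1, ε, $)
All input consumed in state q_1 with stack $.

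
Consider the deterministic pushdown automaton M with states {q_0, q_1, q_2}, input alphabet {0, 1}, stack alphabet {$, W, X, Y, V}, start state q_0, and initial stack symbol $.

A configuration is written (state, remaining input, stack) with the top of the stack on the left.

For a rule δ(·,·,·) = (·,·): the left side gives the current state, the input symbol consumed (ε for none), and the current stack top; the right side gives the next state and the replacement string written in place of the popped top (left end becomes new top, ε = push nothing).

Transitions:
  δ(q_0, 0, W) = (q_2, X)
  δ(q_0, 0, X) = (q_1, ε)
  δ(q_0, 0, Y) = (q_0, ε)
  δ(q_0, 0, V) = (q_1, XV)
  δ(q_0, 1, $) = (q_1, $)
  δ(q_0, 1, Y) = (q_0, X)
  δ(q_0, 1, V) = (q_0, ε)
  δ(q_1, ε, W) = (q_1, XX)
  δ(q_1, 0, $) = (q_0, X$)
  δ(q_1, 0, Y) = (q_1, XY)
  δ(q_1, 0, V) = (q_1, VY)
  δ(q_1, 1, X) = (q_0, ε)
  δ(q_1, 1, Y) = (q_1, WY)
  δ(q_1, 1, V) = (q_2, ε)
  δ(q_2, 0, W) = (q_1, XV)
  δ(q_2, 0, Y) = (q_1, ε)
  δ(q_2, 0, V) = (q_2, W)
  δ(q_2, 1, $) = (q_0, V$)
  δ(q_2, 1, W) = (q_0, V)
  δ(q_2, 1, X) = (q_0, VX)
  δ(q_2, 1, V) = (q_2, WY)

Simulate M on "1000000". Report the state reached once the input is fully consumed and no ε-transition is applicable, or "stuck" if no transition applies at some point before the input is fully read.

(q_0, 1000000, $)
  read 1, top $: go to q_1, push $ → (q_1, 000000, $)
  read 0, top $: go to q_0, push X$ → (q_0, 00000, X$)
  read 0, top X: go to q_1, push ε → (q_1, 0000, $)
  read 0, top $: go to q_0, push X$ → (q_0, 000, X$)
  read 0, top X: go to q_1, push ε → (q_1, 00, $)
  read 0, top $: go to q_0, push X$ → (q_0, 0, X$)
  read 0, top X: go to q_1, push ε → (q_1, ε, $)
All input consumed; M is in state q_1.

q_1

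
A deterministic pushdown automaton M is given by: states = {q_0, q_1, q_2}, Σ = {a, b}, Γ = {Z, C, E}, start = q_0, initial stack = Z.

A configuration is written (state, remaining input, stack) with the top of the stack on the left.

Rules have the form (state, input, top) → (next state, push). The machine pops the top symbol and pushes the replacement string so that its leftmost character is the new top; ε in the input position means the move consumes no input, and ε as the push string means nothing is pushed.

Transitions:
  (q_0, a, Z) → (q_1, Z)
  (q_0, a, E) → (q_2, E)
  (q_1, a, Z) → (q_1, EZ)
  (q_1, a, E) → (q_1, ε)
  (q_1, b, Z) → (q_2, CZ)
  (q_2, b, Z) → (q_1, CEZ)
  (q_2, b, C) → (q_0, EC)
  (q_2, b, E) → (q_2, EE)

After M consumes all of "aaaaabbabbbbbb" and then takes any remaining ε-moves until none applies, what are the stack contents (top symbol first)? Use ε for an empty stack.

(q_0, aaaaabbabbbbbb, Z)
  read a, top Z: go to q_1, push Z → (q_1, aaaabbabbbbbb, Z)
  read a, top Z: go to q_1, push EZ → (q_1, aaabbabbbbbb, EZ)
  read a, top E: go to q_1, push ε → (q_1, aabbabbbbbb, Z)
  read a, top Z: go to q_1, push EZ → (q_1, abbabbbbbb, EZ)
  read a, top E: go to q_1, push ε → (q_1, bbabbbbbb, Z)
  read b, top Z: go to q_2, push CZ → (q_2, babbbbbb, CZ)
  read b, top C: go to q_0, push EC → (q_0, abbbbbb, ECZ)
  read a, top E: go to q_2, push E → (q_2, bbbbbb, ECZ)
  read b, top E: go to q_2, push EE → (q_2, bbbbb, EECZ)
  read b, top E: go to q_2, push EE → (q_2, bbbb, EEECZ)
  read b, top E: go to q_2, push EE → (q_2, bbb, EEEECZ)
  read b, top E: go to q_2, push EE → (q_2, bb, EEEEECZ)
  read b, top E: go to q_2, push EE → (q_2, b, EEEEEECZ)
  read b, top E: go to q_2, push EE → (q_2, ε, EEEEEEECZ)
All input consumed in state q_2 with stack EEEEEEECZ.

EEEEEEECZ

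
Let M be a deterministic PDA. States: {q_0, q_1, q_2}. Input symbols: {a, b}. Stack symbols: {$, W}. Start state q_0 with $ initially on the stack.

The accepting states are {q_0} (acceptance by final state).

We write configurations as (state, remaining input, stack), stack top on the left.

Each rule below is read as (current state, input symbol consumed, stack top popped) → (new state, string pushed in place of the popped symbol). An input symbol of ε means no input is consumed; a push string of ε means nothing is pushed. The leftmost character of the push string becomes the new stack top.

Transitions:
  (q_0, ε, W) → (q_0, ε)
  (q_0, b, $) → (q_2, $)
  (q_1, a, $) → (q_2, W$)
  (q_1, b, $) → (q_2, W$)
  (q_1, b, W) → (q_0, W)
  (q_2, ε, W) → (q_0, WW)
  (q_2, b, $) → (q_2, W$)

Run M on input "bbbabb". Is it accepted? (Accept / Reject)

Reject

(q_0, bbbabb, $)
  read b, top $: go to q_2, push $ → (q_2, bbabb, $)
  read b, top $: go to q_2, push W$ → (q_2, babb, W$)
  ε-move, top W: go to q_0, push WW → (q_0, babb, WW$)
  ε-move, top W: go to q_0, push ε → (q_0, babb, W$)
  ε-move, top W: go to q_0, push ε → (q_0, babb, $)
  read b, top $: go to q_2, push $ → (q_2, abb, $)
No transition applies at (q_2, abb, $); input not fully consumed.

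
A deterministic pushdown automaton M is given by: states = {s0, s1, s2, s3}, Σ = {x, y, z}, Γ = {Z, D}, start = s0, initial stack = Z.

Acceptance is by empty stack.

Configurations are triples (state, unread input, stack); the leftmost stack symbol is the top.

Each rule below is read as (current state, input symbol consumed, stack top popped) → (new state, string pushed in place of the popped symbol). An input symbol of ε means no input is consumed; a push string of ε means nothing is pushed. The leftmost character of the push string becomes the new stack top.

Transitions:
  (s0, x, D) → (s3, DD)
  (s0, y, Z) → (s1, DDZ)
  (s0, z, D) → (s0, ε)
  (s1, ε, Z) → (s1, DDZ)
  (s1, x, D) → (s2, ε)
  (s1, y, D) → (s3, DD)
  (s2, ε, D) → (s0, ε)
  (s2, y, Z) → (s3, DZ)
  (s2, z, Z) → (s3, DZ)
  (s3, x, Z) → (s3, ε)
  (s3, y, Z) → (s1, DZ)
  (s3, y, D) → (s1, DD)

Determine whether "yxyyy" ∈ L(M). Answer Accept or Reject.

(s0, yxyyy, Z) ⊢ (s1, xyyy, DDZ) ⊢ (s2, yyy, DZ) ⊢ (s0, yyy, Z) ⊢ (s1, yy, DDZ) ⊢ (s3, y, DDDZ) ⊢ (s1, ε, DDDDZ)
All input consumed; stack is DDDDZ, not empty, and no further ε-move applies.

Reject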